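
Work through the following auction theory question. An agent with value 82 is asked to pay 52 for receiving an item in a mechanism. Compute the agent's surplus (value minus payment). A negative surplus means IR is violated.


Step 1: Surplus = value - payment = 82 - 52 = 30
Step 2: IR is satisfied (surplus >= 0)

30


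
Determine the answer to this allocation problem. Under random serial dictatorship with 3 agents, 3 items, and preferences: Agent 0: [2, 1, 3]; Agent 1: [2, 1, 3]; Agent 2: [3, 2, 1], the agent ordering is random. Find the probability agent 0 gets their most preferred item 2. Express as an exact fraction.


Step 1: Agent 0 wants item 2
Step 2: There are 6 possible orderings of agents
Step 3: In 3 orderings, agent 0 gets item 2
Step 4: Probability = 3/6 = 1/2

1/2


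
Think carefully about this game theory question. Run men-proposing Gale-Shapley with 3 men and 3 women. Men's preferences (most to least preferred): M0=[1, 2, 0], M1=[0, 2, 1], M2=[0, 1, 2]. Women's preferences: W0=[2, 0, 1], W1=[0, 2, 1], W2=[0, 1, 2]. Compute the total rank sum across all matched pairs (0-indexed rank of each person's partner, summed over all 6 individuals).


Step 1: Run Gale-Shapley (men propose, women hold best offer):
  M0 proposes to W1; she accepts
  M1 proposes to W0; she accepts
  M2 proposes to W0; she switches from M1
  M1 proposes to W2; she accepts
Step 2: Final matching: W0-M2, W1-M0, W2-M1
Step 3: 0-indexed ranks (man's rank of his match, then woman's): 0 + 0 + 0 + 0 + 1 + 1
Step 4: Total rank sum = 2

2


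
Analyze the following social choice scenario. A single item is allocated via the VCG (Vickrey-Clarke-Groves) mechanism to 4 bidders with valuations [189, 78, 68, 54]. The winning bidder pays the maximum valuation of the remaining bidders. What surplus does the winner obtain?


Step 1: The winner is the agent with the highest value: agent 0 with value 189
Step 2: Values of other agents: [78, 68, 54]
Step 3: VCG payment = max of others' values = 78
Step 4: Surplus = 189 - 78 = 111

111


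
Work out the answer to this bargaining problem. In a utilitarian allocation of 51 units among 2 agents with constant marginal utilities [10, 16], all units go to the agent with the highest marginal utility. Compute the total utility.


Step 1: The marginal utilities are [10, 16]
Step 2: The highest marginal utility is 16
Step 3: All 51 units go to that agent
Step 4: Total utility = 16 * 51 = 816

816


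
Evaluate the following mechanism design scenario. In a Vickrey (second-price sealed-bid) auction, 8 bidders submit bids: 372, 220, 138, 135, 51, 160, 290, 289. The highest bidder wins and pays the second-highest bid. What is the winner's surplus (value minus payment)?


Step 1: Sort bids in descending order: 372, 290, 289, 220, 160, 138, 135, 51
Step 2: The winning bid is the highest: 372
Step 3: The payment equals the second-highest bid: 290
Step 4: Surplus = winner's bid - payment = 372 - 290 = 82

82


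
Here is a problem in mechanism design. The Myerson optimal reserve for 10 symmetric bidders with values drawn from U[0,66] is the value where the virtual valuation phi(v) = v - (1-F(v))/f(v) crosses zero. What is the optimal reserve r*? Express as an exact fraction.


Step 1: For U[0,66], F(v) = v/66 and f(v) = 1/66
Step 2: phi(v) = v - (1 - v/66)/(1/66) = v - (66 - v) = 2v - 66
Step 3: Set phi(r*) = 0: 2r* - 66 = 0
Step 4: r* = 66/2 = 33 (the number of bidders n = 10 does not enter)

33


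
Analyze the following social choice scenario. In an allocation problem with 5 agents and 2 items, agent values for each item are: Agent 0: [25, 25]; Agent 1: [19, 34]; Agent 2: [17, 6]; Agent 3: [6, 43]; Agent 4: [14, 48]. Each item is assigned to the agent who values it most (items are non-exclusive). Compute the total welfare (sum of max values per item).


Step 1: For each item, find the maximum value among all agents.
Step 2: Item 0 -> Agent 0 (value 25)
Step 3: Item 1 -> Agent 4 (value 48)
Step 4: Total welfare = 25 + 48 = 73

73


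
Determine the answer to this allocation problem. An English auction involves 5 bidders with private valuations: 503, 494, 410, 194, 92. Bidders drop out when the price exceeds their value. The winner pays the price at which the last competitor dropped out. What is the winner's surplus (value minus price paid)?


Step 1: Identify the highest value: 503
Step 2: Identify the second-highest value: 494
Step 3: The final price = second-highest value = 494
Step 4: Surplus = 503 - 494 = 9

9


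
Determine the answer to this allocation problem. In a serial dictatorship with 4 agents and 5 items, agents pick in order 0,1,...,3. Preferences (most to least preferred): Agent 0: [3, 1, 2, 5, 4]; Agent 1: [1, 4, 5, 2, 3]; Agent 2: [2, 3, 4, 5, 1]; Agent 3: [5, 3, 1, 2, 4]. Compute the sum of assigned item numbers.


Step 1: Agent 0 picks item 3
Step 2: Agent 1 picks item 1
Step 3: Agent 2 picks item 2
Step 4: Agent 3 picks item 5
Step 5: Sum = 3 + 1 + 2 + 5 = 11

11


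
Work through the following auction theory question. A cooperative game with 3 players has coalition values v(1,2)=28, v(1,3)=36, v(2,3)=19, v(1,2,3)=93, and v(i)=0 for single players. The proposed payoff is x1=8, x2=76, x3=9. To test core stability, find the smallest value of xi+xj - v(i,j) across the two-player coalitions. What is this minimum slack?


Step 1: Slack for coalition (1,2): x1+x2 - v12 = 84 - 28 = 56
Step 2: Slack for coalition (1,3): x1+x3 - v13 = 17 - 36 = -19
Step 3: Slack for coalition (2,3): x2+x3 - v23 = 85 - 19 = 66
Step 4: Minimum slack = min(56, -19, 66) = -19, attained by (1,3); coalition (1,3) can block (slack < 0), so the allocation is not in the core

-19


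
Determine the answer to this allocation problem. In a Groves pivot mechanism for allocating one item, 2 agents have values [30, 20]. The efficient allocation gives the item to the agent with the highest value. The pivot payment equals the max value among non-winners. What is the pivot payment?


Step 1: The efficient winner is agent 0 with value 30
Step 2: Other agents' values: [20]
Step 3: Pivot payment = max(others) = 20
Step 4: The winner pays 20

20


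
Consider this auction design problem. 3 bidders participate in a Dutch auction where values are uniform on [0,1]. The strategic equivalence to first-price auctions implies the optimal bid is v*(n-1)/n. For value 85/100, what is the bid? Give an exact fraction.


Step 1: Dutch auctions are strategically equivalent to first-price auctions
Step 2: The equilibrium bid is b(v) = v*(n-1)/n
Step 3: b = 17/20 * 2/3
Step 4: b = 17/30

17/30


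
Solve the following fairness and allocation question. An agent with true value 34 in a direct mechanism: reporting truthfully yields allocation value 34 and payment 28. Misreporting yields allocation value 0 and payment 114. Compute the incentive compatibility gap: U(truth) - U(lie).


Step 1: U(truth) = value - payment = 34 - 28 = 6
Step 2: U(lie) = allocation - payment = 0 - 114 = -114
Step 3: IC gap = 6 - (-114) = 120

120


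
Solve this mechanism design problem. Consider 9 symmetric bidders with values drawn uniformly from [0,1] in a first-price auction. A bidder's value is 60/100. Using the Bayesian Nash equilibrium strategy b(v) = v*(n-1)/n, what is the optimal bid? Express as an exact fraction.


Step 1: The symmetric BNE bidding function is b(v) = v * (n-1) / n
Step 2: Substitute v = 3/5 and n = 9
Step 3: b = 3/5 * 8/9
Step 4: b = 8/15

8/15


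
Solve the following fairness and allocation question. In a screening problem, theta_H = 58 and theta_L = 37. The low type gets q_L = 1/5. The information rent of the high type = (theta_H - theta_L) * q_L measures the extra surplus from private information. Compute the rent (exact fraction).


Step 1: theta_H - theta_L = 58 - 37 = 21
Step 2: Information rent = (theta_H - theta_L) * q_L
Step 3: = 21 * 1/5
Step 4: = 21/5

21/5


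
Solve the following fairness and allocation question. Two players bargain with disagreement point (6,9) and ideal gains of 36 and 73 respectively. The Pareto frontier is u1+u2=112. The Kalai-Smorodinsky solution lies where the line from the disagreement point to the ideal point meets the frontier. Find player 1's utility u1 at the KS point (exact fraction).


Step 1: At the KS point, (u1-d1)/r1 = (u2-d2)/r2 = t and u1+u2 = 112
Step 2: u1 = d1 + r1*t and u2 = d2 + r2*t, so (d1 + r1*t) + (d2 + r2*t) = 112
Step 3: t = (112 - 6 - 9)/(36 + 73) = 97/109
Step 4: u1 = d1 + r1*t = 6 + 36 * 97/109 = 4146/109
Step 5: (Check: u2 = d2 + r2*t = 8062/109; u1+u2 = 4146/109 + 8062/109 = 112, on the frontier.)

4146/109


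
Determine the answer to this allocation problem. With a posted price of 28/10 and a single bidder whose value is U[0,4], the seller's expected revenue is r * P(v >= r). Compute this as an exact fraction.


Step 1: Posted price r = 14/5, value support [0,4]
Step 2: P(v >= r) = (4 - 14/5)/4 = 3/10
Step 3: Expected revenue = r * P(v >= r) = 14/5 * 3/10
Step 4: Revenue = 21/25

21/25


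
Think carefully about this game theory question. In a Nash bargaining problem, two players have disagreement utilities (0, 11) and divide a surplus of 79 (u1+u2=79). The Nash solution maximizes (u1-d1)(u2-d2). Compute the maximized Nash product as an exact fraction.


Step 1: The Nash solution splits surplus symmetrically above the disagreement point
Step 2: u1 = (total + d1 - d2)/2 = (79 + 0 - 11)/2 = 34
Step 3: u2 = (total - d1 + d2)/2 = (79 - 0 + 11)/2 = 45
Step 4: Nash product = (34 - 0) * (45 - 11)
Step 5: = 34 * 34 = 1156

1156


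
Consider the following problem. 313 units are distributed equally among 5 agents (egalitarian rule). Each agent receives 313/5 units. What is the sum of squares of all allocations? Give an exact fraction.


Step 1: Each agent's share = 313/5
Step 2: Square of each share = (313/5)^2 = 97969/25
Step 3: Sum of squares = 5 * 97969/25 = 97969/5

97969/5


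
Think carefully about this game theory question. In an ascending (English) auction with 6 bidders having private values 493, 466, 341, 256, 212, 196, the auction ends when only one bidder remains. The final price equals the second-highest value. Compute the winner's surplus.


Step 1: Identify the highest value: 493
Step 2: Identify the second-highest value: 466
Step 3: The final price = second-highest value = 466
Step 4: Surplus = 493 - 466 = 27

27


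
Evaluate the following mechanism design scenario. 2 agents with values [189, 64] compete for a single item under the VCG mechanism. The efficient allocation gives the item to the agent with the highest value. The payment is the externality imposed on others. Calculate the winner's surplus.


Step 1: The winner is the agent with the highest value: agent 0 with value 189
Step 2: Values of other agents: [64]
Step 3: VCG payment = max of others' values = 64
Step 4: Surplus = 189 - 64 = 125

125


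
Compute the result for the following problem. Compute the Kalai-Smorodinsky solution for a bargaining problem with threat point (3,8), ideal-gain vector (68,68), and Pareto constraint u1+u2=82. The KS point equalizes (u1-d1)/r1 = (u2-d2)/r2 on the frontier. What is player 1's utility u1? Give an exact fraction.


Step 1: At the KS point, (u1-d1)/r1 = (u2-d2)/r2 = t and u1+u2 = 82
Step 2: u1 = d1 + r1*t and u2 = d2 + r2*t, so (d1 + r1*t) + (d2 + r2*t) = 82
Step 3: t = (82 - 3 - 8)/(68 + 68) = 71/136
Step 4: u1 = d1 + r1*t = 3 + 68 * 71/136 = 77/2
Step 5: (Check: u2 = d2 + r2*t = 87/2; u1+u2 = 77/2 + 87/2 = 82, on the frontier.)

77/2


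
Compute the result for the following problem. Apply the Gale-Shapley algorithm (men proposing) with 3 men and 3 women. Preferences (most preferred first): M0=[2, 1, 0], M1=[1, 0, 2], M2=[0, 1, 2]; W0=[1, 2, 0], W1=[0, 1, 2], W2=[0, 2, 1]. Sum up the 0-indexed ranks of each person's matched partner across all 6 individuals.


Step 1: Run Gale-Shapley (men propose, women hold best offer):
  M0 proposes to W2; she accepts
  M1 proposes to W1; she accepts
  M2 proposes to W0; she accepts
Step 2: Final matching: W0-M2, W1-M1, W2-M0
Step 3: 0-indexed ranks (man's rank of his match, then woman's): 0 + 1 + 0 + 1 + 0 + 0
Step 4: Total rank sum = 2

2


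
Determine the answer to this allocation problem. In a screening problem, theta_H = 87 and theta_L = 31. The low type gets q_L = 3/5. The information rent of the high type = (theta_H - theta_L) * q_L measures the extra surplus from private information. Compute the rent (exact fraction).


Step 1: theta_H - theta_L = 87 - 31 = 56
Step 2: Information rent = (theta_H - theta_L) * q_L
Step 3: = 56 * 3/5
Step 4: = 168/5

168/5


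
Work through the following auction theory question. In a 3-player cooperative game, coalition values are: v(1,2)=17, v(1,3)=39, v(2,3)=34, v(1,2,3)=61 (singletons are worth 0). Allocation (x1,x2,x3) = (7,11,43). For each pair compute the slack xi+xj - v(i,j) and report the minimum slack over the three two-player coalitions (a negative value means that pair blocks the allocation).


Step 1: Slack for coalition (1,2): x1+x2 - v12 = 18 - 17 = 1
Step 2: Slack for coalition (1,3): x1+x3 - v13 = 50 - 39 = 11
Step 3: Slack for coalition (2,3): x2+x3 - v23 = 54 - 34 = 20
Step 4: Minimum slack = min(1, 11, 20) = 1, attained by (1,2); no pair can gain by deviating, so the allocation is in the core

1


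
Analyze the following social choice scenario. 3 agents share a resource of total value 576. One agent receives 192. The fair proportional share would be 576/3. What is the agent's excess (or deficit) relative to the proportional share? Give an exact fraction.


Step 1: Proportional share = 576/3 = 192
Step 2: Agent's actual allocation = 192
Step 3: Excess = 192 - 192 = 0

0


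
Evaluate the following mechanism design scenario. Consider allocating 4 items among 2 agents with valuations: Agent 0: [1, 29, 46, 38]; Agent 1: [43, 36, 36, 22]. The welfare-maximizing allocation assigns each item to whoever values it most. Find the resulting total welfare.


Step 1: For each item, find the maximum value among all agents.
Step 2: Item 0 -> Agent 1 (value 43)
Step 3: Item 1 -> Agent 1 (value 36)
Step 4: Item 2 -> Agent 0 (value 46)
Step 5: Item 3 -> Agent 0 (value 38)
Step 6: Total welfare = 43 + 36 + 46 + 38 = 163

163


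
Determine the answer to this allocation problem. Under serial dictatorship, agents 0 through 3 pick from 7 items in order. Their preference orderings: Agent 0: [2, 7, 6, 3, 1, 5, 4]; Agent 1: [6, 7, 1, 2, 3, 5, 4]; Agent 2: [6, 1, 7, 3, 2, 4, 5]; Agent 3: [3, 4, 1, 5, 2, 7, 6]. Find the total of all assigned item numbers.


Step 1: Agent 0 picks item 2
Step 2: Agent 1 picks item 6
Step 3: Agent 2 picks item 1
Step 4: Agent 3 picks item 3
Step 5: Sum = 2 + 6 + 1 + 3 = 12

12


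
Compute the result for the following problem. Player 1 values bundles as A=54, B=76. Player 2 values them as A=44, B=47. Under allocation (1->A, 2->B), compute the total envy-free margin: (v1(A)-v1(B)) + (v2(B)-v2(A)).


Step 1: Player 1's margin = v1(A) - v1(B) = 54 - 76 = -22
Step 2: Player 2's margin = v2(B) - v2(A) = 47 - 44 = 3
Step 3: Total margin = -22 + 3 = -19

-19


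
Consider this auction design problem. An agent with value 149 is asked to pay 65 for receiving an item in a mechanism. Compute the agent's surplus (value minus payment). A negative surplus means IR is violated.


Step 1: Surplus = value - payment = 149 - 65 = 84
Step 2: IR is satisfied (surplus >= 0)

84


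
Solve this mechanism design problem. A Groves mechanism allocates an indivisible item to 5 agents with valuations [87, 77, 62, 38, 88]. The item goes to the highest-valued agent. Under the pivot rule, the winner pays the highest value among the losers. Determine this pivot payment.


Step 1: The efficient winner is agent 4 with value 88
Step 2: Other agents' values: [87, 77, 62, 38]
Step 3: Pivot payment = max(others) = 87
Step 4: The winner pays 87

87


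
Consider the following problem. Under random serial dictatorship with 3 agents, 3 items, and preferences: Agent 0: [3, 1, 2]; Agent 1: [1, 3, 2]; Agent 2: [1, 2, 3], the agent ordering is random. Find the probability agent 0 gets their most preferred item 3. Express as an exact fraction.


Step 1: Agent 0 wants item 3
Step 2: There are 6 possible orderings of agents
Step 3: In 5 orderings, agent 0 gets item 3
Step 4: Probability = 5/6

5/6


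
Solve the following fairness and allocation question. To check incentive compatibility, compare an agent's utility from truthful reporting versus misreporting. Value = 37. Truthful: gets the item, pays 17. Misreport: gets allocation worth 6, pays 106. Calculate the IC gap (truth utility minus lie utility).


Step 1: U(truth) = value - payment = 37 - 17 = 20
Step 2: U(lie) = allocation - payment = 6 - 106 = -100
Step 3: IC gap = 20 - (-100) = 120

120


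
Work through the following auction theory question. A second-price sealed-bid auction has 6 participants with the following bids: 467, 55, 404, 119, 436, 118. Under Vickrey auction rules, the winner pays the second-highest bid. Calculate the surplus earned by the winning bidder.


Step 1: Sort bids in descending order: 467, 436, 404, 119, 118, 55
Step 2: The winning bid is the highest: 467
Step 3: The payment equals the second-highest bid: 436
Step 4: Surplus = winner's bid - payment = 467 - 436 = 31

31


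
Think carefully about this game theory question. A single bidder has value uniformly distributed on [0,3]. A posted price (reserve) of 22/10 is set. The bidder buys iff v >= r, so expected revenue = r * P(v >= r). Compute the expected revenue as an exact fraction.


Step 1: Posted price r = 11/5, value support [0,3]
Step 2: P(v >= r) = (3 - 11/5)/3 = 4/15
Step 3: Expected revenue = r * P(v >= r) = 11/5 * 4/15
Step 4: Revenue = 44/75

44/75


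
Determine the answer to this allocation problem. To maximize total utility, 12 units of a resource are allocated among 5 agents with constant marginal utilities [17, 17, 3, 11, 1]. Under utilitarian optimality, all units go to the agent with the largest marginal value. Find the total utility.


Step 1: The marginal utilities are [17, 17, 3, 11, 1]
Step 2: The highest marginal utility is 17
Step 3: All 12 units go to that agent
Step 4: Total utility = 17 * 12 = 204

204


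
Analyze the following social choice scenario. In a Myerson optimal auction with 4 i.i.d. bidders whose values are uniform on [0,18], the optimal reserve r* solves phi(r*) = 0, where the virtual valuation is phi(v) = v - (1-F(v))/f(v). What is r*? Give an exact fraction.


Step 1: For U[0,18], F(v) = v/18 and f(v) = 1/18
Step 2: phi(v) = v - (1 - v/18)/(1/18) = v - (18 - v) = 2v - 18
Step 3: Set phi(r*) = 0: 2r* - 18 = 0
Step 4: r* = 18/2 = 9 (the number of bidders n = 4 does not enter)

9


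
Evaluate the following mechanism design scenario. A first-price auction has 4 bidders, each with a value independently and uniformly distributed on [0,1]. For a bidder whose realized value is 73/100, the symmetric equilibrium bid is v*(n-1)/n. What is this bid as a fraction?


Step 1: The symmetric BNE bidding function is b(v) = v * (n-1) / n
Step 2: Substitute v = 73/100 and n = 4
Step 3: b = 73/100 * 3/4
Step 4: b = 219/400

219/400


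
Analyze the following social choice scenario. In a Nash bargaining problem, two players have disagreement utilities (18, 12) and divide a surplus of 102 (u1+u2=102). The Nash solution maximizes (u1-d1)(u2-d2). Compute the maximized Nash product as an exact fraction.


Step 1: The Nash solution splits surplus symmetrically above the disagreement point
Step 2: u1 = (total + d1 - d2)/2 = (102 + 18 - 12)/2 = 54
Step 3: u2 = (total - d1 + d2)/2 = (102 - 18 + 12)/2 = 48
Step 4: Nash product = (54 - 18) * (48 - 12)
Step 5: = 36 * 36 = 1296

1296


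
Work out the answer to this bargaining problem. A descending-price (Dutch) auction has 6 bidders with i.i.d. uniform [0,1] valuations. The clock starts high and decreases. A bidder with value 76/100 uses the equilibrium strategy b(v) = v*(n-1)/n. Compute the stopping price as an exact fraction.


Step 1: Dutch auctions are strategically equivalent to first-price auctions
Step 2: The equilibrium bid is b(v) = v*(n-1)/n
Step 3: b = 19/25 * 5/6
Step 4: b = 19/30

19/30


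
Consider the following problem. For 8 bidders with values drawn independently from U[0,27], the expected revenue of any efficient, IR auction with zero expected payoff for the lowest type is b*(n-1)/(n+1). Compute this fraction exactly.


Step 1: By Revenue Equivalence, expected revenue = b*(n-1)/(n+1)
Step 2: Substituting n = 8, b = 27
Step 3: Revenue = 27*(8-1)/(8+1) = 27*7/9
Step 4: Revenue = 189/9 = 21

21


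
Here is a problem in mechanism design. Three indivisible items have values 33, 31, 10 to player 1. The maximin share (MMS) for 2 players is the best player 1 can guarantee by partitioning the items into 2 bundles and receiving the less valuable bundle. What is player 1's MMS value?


Step 1: Item values = 33, 31, 10
Step 2: Enumerate all 2-bundle partitions and take the smaller bundle:
  Partition 1: {33} vs {31,10} -> bundles 33, 41; min = 33
  Partition 2: {31} vs {33,10} -> bundles 31, 43; min = 31
  Partition 3: {10} vs {33,31} -> bundles 10, 64; min = 10
Step 3: MMS = max(33, 31, 10) = 33

33


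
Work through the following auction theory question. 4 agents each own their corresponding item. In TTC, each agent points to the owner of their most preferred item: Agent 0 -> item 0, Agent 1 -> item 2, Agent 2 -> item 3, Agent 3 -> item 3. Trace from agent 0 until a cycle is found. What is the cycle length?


Step 1: Trace the pointer graph from agent 0: 0 -> 0
Step 2: A cycle is detected when we revisit agent 0
Step 3: The cycle is: 0 -> 0
Step 4: Cycle length = 1

1


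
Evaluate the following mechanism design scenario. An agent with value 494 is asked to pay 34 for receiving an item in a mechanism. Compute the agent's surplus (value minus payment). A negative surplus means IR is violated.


Step 1: Surplus = value - payment = 494 - 34 = 460
Step 2: IR is satisfied (surplus >= 0)

460


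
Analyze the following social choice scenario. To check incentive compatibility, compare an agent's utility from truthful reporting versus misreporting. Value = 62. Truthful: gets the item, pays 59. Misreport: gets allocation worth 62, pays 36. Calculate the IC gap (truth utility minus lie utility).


Step 1: U(truth) = value - payment = 62 - 59 = 3
Step 2: U(lie) = allocation - payment = 62 - 36 = 26
Step 3: IC gap = 3 - 26 = -23

-23


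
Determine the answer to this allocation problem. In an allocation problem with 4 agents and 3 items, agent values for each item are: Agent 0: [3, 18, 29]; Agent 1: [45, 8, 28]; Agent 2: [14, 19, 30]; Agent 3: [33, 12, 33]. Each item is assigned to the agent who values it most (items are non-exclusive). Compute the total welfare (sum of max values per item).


Step 1: For each item, find the maximum value among all agents.
Step 2: Item 0 -> Agent 1 (value 45)
Step 3: Item 1 -> Agent 2 (value 19)
Step 4: Item 2 -> Agent 3 (value 33)
Step 5: Total welfare = 45 + 19 + 33 = 97

97


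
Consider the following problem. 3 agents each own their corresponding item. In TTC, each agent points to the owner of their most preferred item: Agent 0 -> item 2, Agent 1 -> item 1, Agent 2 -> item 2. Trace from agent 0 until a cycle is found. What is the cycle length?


Step 1: Trace the pointer graph from agent 0: 0 -> 2 -> 2
Step 2: A cycle is detected when we revisit agent 2
Step 3: The cycle is: 2 -> 2
Step 4: Cycle length = 1

1


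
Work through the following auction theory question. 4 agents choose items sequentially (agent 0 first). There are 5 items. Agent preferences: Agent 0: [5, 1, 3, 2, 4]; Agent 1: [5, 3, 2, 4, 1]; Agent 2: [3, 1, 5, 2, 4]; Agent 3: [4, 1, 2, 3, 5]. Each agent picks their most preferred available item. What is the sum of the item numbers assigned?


Step 1: Agent 0 picks item 5
Step 2: Agent 1 picks item 3
Step 3: Agent 2 picks item 1
Step 4: Agent 3 picks item 4
Step 5: Sum = 5 + 3 + 1 + 4 = 13

13


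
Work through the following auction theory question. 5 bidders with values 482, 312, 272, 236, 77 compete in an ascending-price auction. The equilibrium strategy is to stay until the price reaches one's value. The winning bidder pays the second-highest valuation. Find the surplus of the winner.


Step 1: Identify the highest value: 482
Step 2: Identify the second-highest value: 312
Step 3: The final price = second-highest value = 312
Step 4: Surplus = 482 - 312 = 170

170


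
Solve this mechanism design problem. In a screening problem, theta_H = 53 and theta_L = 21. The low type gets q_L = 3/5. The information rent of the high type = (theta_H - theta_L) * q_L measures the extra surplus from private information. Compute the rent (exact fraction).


Step 1: theta_H - theta_L = 53 - 21 = 32
Step 2: Information rent = (theta_H - theta_L) * q_L
Step 3: = 32 * 3/5
Step 4: = 96/5

96/5


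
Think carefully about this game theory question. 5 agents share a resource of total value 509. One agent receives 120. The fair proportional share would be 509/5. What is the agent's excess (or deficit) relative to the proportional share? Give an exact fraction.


Step 1: Proportional share = 509/5
Step 2: Agent's actual allocation = 120
Step 3: Excess = 120 - 509/5 = 91/5

91/5


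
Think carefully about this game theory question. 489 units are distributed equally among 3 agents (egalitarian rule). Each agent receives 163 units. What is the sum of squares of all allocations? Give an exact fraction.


Step 1: Each agent's share = 489/3 = 163
Step 2: Square of each share = (163)^2 = 26569
Step 3: Sum of squares = 3 * 26569 = 79707

79707


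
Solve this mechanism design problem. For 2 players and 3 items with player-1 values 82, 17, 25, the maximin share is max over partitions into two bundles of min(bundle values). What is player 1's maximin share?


Step 1: Item values = 82, 17, 25
Step 2: Enumerate all 2-bundle partitions and take the smaller bundle:
  Partition 1: {82} vs {17,25} -> bundles 82, 42; min = 42
  Partition 2: {17} vs {82,25} -> bundles 17, 107; min = 17
  Partition 3: {25} vs {82,17} -> bundles 25, 99; min = 25
Step 3: MMS = max(42, 17, 25) = 42

42


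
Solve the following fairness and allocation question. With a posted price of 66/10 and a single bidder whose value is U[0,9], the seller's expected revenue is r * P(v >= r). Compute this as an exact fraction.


Step 1: Posted price r = 33/5, value support [0,9]
Step 2: P(v >= r) = (9 - 33/5)/9 = 4/15
Step 3: Expected revenue = r * P(v >= r) = 33/5 * 4/15
Step 4: Revenue = 44/25

44/25


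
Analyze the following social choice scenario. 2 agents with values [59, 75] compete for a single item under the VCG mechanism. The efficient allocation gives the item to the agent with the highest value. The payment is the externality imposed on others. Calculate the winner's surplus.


Step 1: The winner is the agent with the highest value: agent 1 with value 75
Step 2: Values of other agents: [59]
Step 3: VCG payment = max of others' values = 59
Step 4: Surplus = 75 - 59 = 16

16


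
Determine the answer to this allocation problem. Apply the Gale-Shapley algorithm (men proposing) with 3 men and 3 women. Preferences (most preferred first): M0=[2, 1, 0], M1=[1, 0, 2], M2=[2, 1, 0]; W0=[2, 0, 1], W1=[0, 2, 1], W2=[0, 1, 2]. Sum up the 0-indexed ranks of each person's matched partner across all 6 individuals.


Step 1: Run Gale-Shapley (men propose, women hold best offer):
  M0 proposes to W2; she accepts
  M1 proposes to W1; she accepts
  M2 proposes to W2; rejected
  M2 proposes to W1; she switches from M1
  M1 proposes to W0; she accepts
Step 2: Final matching: W0-M1, W1-M2, W2-M0
Step 3: 0-indexed ranks (man's rank of his match, then woman's): 1 + 2 + 1 + 1 + 0 + 0
Step 4: Total rank sum = 5

5


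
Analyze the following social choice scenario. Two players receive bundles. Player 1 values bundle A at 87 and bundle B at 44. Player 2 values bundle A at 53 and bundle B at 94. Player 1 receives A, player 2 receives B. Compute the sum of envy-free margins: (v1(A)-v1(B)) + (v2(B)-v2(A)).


Step 1: Player 1's margin = v1(A) - v1(B) = 87 - 44 = 43
Step 2: Player 2's margin = v2(B) - v2(A) = 94 - 53 = 41
Step 3: Total margin = 43 + 41 = 84

84


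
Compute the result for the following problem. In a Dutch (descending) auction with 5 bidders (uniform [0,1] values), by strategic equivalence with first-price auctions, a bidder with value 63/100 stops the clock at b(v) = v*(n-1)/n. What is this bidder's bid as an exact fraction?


Step 1: Dutch auctions are strategically equivalent to first-price auctions
Step 2: The equilibrium bid is b(v) = v*(n-1)/n
Step 3: b = 63/100 * 4/5
Step 4: b = 63/125

63/125


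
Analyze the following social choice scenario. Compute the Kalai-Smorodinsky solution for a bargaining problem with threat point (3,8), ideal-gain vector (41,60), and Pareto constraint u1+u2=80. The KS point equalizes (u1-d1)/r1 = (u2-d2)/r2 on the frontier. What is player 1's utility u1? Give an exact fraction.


Step 1: At the KS point, (u1-d1)/r1 = (u2-d2)/r2 = t and u1+u2 = 80
Step 2: u1 = d1 + r1*t and u2 = d2 + r2*t, so (d1 + r1*t) + (d2 + r2*t) = 80
Step 3: t = (80 - 3 - 8)/(41 + 60) = 69/101
Step 4: u1 = d1 + r1*t = 3 + 41 * 69/101 = 3132/101
Step 5: (Check: u2 = d2 + r2*t = 4948/101; u1+u2 = 3132/101 + 4948/101 = 80, on the frontier.)

3132/101


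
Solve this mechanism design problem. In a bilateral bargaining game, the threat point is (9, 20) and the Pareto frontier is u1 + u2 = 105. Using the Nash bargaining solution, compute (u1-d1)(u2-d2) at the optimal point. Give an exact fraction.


Step 1: The Nash solution splits surplus symmetrically above the disagreement point
Step 2: u1 = (total + d1 - d2)/2 = (105 + 9 - 20)/2 = 47
Step 3: u2 = (total - d1 + d2)/2 = (105 - 9 + 20)/2 = 58
Step 4: Nash product = (47 - 9) * (58 - 20)
Step 5: = 38 * 38 = 1444

1444


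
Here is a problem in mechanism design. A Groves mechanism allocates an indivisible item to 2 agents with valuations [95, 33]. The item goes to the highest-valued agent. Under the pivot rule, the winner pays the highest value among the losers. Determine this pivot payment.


Step 1: The efficient winner is agent 0 with value 95
Step 2: Other agents' values: [33]
Step 3: Pivot payment = max(others) = 33
Step 4: The winner pays 33

33


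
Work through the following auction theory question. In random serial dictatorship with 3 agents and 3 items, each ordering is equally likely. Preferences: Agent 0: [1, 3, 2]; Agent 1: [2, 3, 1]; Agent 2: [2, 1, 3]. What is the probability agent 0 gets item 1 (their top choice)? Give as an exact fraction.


Step 1: Agent 0 wants item 1
Step 2: There are 6 possible orderings of agents
Step 3: In 5 orderings, agent 0 gets item 1
Step 4: Probability = 5/6

5/6


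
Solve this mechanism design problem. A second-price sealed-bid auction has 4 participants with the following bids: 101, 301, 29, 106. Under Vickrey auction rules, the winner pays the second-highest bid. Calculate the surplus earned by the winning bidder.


Step 1: Sort bids in descending order: 301, 106, 101, 29
Step 2: The winning bid is the highest: 301
Step 3: The payment equals the second-highest bid: 106
Step 4: Surplus = winner's bid - payment = 301 - 106 = 195

195


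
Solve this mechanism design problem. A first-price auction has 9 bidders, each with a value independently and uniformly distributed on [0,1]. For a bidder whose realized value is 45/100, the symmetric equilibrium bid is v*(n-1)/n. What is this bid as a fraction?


Step 1: The symmetric BNE bidding function is b(v) = v * (n-1) / n
Step 2: Substitute v = 9/20 and n = 9
Step 3: b = 9/20 * 8/9
Step 4: b = 2/5

2/5


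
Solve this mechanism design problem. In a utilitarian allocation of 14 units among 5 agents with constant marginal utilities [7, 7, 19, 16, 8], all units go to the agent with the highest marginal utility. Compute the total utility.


Step 1: The marginal utilities are [7, 7, 19, 16, 8]
Step 2: The highest marginal utility is 19
Step 3: All 14 units go to that agent
Step 4: Total utility = 19 * 14 = 266

266


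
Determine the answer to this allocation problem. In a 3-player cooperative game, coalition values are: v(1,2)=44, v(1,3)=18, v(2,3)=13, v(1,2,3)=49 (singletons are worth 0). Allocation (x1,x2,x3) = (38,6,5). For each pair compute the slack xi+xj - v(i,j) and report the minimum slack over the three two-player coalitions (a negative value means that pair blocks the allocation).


Step 1: Slack for coalition (1,2): x1+x2 - v12 = 44 - 44 = 0
Step 2: Slack for coalition (1,3): x1+x3 - v13 = 43 - 18 = 25
Step 3: Slack for coalition (2,3): x2+x3 - v23 = 11 - 13 = -2
Step 4: Minimum slack = min(0, 25, -2) = -2, attained by (2,3); coalition (2,3) can block (slack < 0), so the allocation is not in the core

-2


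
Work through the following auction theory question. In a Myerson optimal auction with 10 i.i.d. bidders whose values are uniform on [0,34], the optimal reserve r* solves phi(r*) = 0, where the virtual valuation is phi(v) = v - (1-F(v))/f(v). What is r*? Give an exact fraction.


Step 1: For U[0,34], F(v) = v/34 and f(v) = 1/34
Step 2: phi(v) = v - (1 - v/34)/(1/34) = v - (34 - v) = 2v - 34
Step 3: Set phi(r*) = 0: 2r* - 34 = 0
Step 4: r* = 34/2 = 17 (the number of bidders n = 10 does not enter)

17


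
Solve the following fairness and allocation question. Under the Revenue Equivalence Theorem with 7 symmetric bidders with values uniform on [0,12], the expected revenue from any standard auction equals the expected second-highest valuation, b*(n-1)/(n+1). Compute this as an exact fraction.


Step 1: By Revenue Equivalence, expected revenue = b*(n-1)/(n+1)
Step 2: Substituting n = 7, b = 12
Step 3: Revenue = 12*(7-1)/(7+1) = 12*6/8
Step 4: Revenue = 72/8 = 9

9


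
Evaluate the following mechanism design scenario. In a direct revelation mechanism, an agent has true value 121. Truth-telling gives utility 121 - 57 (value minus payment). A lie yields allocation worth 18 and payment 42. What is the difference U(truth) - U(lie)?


Step 1: U(truth) = value - payment = 121 - 57 = 64
Step 2: U(lie) = allocation - payment = 18 - 42 = -24
Step 3: IC gap = 64 - (-24) = 88

88


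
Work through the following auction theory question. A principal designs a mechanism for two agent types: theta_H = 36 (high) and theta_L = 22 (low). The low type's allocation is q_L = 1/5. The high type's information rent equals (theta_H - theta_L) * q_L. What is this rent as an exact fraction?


Step 1: theta_H - theta_L = 36 - 22 = 14
Step 2: Information rent = (theta_H - theta_L) * q_L
Step 3: = 14 * 1/5
Step 4: = 14/5

14/5


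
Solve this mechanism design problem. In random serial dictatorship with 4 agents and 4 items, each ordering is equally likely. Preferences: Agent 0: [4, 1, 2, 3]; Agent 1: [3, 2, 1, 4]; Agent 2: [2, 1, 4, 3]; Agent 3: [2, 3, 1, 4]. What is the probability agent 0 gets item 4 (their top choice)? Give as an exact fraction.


Step 1: Agent 0 wants item 4
Step 2: There are 24 possible orderings of agents
Step 3: In 24 orderings, agent 0 gets item 4
Step 4: Probability = 24/24 = 1

1


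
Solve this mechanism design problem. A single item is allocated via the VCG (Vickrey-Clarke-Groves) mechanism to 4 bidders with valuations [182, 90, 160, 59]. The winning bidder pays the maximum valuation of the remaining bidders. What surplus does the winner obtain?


Step 1: The winner is the agent with the highest value: agent 0 with value 182
Step 2: Values of other agents: [90, 160, 59]
Step 3: VCG payment = max of others' values = 160
Step 4: Surplus = 182 - 160 = 22

22


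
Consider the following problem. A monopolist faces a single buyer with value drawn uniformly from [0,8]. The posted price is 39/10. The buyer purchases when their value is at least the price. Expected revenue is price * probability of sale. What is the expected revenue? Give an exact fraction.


Step 1: Posted price r = 39/10, value support [0,8]
Step 2: P(v >= r) = (8 - 39/10)/8 = 41/80
Step 3: Expected revenue = r * P(v >= r) = 39/10 * 41/80
Step 4: Revenue = 1599/800

1599/800


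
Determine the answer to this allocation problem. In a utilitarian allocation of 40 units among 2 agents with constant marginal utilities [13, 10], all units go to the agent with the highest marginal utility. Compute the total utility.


Step 1: The marginal utilities are [13, 10]
Step 2: The highest marginal utility is 13
Step 3: All 40 units go to that agent
Step 4: Total utility = 13 * 40 = 520

520


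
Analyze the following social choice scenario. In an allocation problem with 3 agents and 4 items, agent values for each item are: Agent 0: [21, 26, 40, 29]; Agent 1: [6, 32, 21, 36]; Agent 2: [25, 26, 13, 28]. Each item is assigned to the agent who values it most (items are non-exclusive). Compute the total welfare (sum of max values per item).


Step 1: For each item, find the maximum value among all agents.
Step 2: Item 0 -> Agent 2 (value 25)
Step 3: Item 1 -> Agent 1 (value 32)
Step 4: Item 2 -> Agent 0 (value 40)
Step 5: Item 3 -> Agent 1 (value 36)
Step 6: Total welfare = 25 + 32 + 40 + 36 = 133

133


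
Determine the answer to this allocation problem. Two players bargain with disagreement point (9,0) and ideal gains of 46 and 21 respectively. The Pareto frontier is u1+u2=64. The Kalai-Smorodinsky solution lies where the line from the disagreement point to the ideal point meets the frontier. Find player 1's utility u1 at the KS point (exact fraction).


Step 1: At the KS point, (u1-d1)/r1 = (u2-d2)/r2 = t and u1+u2 = 64
Step 2: u1 = d1 + r1*t and u2 = d2 + r2*t, so (d1 + r1*t) + (d2 + r2*t) = 64
Step 3: t = (64 - 9 - 0)/(46 + 21) = 55/67
Step 4: u1 = d1 + r1*t = 9 + 46 * 55/67 = 3133/67
Step 5: (Check: u2 = d2 + r2*t = 1155/67; u1+u2 = 3133/67 + 1155/67 = 64, on the frontier.)

3133/67


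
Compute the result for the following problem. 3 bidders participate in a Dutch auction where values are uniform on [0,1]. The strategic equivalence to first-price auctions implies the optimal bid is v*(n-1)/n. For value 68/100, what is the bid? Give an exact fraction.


Step 1: Dutch auctions are strategically equivalent to first-price auctions
Step 2: The equilibrium bid is b(v) = v*(n-1)/n
Step 3: b = 17/25 * 2/3
Step 4: b = 34/75

34/75


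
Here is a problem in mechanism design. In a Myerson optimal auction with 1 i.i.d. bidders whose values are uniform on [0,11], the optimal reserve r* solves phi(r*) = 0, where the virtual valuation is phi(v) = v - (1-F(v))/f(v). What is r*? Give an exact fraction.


Step 1: For U[0,11], F(v) = v/11 and f(v) = 1/11
Step 2: phi(v) = v - (1 - v/11)/(1/11) = v - (11 - v) = 2v - 11
Step 3: Set phi(r*) = 0: 2r* - 11 = 0
Step 4: r* = 11/2 (the number of bidders n = 1 does not enter)

11/2


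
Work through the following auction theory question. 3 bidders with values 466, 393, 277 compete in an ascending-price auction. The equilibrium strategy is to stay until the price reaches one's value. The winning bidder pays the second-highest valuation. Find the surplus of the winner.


Step 1: Identify the highest value: 466
Step 2: Identify the second-highest value: 393
Step 3: The final price = second-highest value = 393
Step 4: Surplus = 466 - 393 = 73

73


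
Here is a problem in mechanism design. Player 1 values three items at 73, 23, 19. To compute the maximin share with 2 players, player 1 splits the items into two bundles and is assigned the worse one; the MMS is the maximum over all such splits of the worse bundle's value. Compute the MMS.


Step 1: Item values = 73, 23, 19
Step 2: Enumerate all 2-bundle partitions and take the smaller bundle:
  Partition 1: {73} vs {23,19} -> bundles 73, 42; min = 42
  Partition 2: {23} vs {73,19} -> bundles 23, 92; min = 23
  Partition 3: {19} vs {73,23} -> bundles 19, 96; min = 19
Step 3: MMS = max(42, 23, 19) = 42

42


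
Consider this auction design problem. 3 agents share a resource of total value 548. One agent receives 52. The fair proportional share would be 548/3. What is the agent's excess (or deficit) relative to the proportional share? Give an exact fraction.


Step 1: Proportional share = 548/3
Step 2: Agent's actual allocation = 52
Step 3: Excess = 52 - 548/3 = -392/3

-392/3
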